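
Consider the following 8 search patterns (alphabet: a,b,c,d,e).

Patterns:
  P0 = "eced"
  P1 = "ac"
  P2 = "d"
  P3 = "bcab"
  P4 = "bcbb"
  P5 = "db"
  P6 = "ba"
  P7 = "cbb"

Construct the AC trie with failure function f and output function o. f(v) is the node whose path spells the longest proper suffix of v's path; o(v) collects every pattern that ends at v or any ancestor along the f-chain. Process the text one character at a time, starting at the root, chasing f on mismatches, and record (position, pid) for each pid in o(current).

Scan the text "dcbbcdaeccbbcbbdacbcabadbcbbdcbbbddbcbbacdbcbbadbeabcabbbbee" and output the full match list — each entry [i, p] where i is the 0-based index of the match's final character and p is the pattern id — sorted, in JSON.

Construct AC machine:
Trie nodes:
  0='ε' goto a→5 b→8 c→16 d→7 e→1
  1='e' goto c→2
  2='ec' goto e→3
  3='ece' goto d→4
  4='eced' goto ·  ←P0
  5='a' goto c→6
  6='ac' goto ·  ←P1
  7='d' goto b→14  ←P2
  8='b' goto a→15 c→9
  9='bc' goto a→10 b→12
  10='bca' goto b→11
  11='bcab' goto ·  ←P3
  12='bcb' goto b→13
  13='bcbb' goto ·  ←P4
  14='db' goto ·  ←P5
  15='ba' goto ·  ←P6
  16='c' goto b→17
  17='cb' goto b→18
  18='cbb' goto ·  ←P7

Failure links (BFS by depth):
  fail(1) 'e': from fail(0)=0 chase 'e': 0 ⇒ 0;  out=∅∪out(0)=∅
  fail(5) 'a': from fail(0)=0 chase 'a': 0 ⇒ 0;  out=∅∪out(0)=∅
  fail(7) 'd': from fail(0)=0 chase 'd': 0 ⇒ 0;  out={2}∪out(0)={2}
  fail(8) 'b': from fail(0)=0 chase 'b': 0 ⇒ 0;  out=∅∪out(0)=∅
  fail(16) 'c': from fail(0)=0 chase 'c': 0 ⇒ 0;  out=∅∪out(0)=∅
  fail(2) 'ec': from fail(1)=0 chase 'c': 0 ⇒ 16;  out=∅∪out(16)=∅
  fail(6) 'ac': from fail(5)=0 chase 'c': 0 ⇒ 16;  out={1}∪out(16)={1}
  fail(9) 'bc': from fail(8)=0 chase 'c': 0 ⇒ 16;  out=∅∪out(16)=∅
  fail(14) 'db': from fail(7)=0 chase 'b': 0 ⇒ 8;  out={5}∪out(8)={5}
  fail(15) 'ba': from fail(8)=0 chase 'a': 0 ⇒ 5;  out={6}∪out(5)={6}
  fail(17) 'cb': from fail(16)=0 chase 'b': 0 ⇒ 8;  out=∅∪out(8)=∅
  fail(3) 'ece': from fail(2)=16 chase 'e': 16→0 ⇒ 1;  out=∅∪out(1)=∅
  fail(10) 'bca': from fail(9)=16 chase 'a': 16→0 ⇒ 5;  out=∅∪out(5)=∅
  fail(12) 'bcb': from fail(9)=16 chase 'b': 16 ⇒ 17;  out=∅∪out(17)=∅
  fail(18) 'cbb': from fail(17)=8 chase 'b': 8→0 ⇒ 8;  out={7}∪out(8)={7}
  fail(4) 'eced': from fail(3)=1 chase 'd': 1→0 ⇒ 7;  out={0}∪out(7)={0,2}
  fail(11) 'bcab': from fail(10)=5 chase 'b': 5→0 ⇒ 8;  out={3}∪out(8)={3}
  fail(13) 'bcbb': from fail(12)=17 chase 'b': 17 ⇒ 18;  out={4}∪out(18)={4,7}

Run:
pos 0 'd': at 7  ** P2@[0:0]
pos 1 'c': at 16 (fail-walked)
pos 2 'b': at 17
pos 3 'b': at 18  ** P7@[1:3]
pos 4 'c': at 9 (fail-walked)
pos 5 'd': at 7 (fail-walked)  ** P2@[5:5]
pos 6 'a': at 5 (fail-walked)
pos 7 'e': at 1 (fail-walked)
pos 8 'c': at 2
pos 9 'c': at 16 (fail-walked)
pos 10 'b': at 17
pos 11 'b': at 18  ** P7@[9:11]
pos 12 'c': at 9 (fail-walked)
pos 13 'b': at 12
pos 14 'b': at 13  ** P4@[11:14],P7@[12:14]
pos 15 'd': at 7 (fail-walked)  ** P2@[15:15]
pos 16 'a': at 5 (fail-walked)
pos 17 'c': at 6  ** P1@[16:17]
pos 18 'b': at 17 (fail-walked)
pos 19 'c': at 9 (fail-walked)
pos 20 'a': at 10
pos 21 'b': at 11  ** P3@[18:21]
pos 22 'a': at 15 (fail-walked)  ** P6@[21:22]
pos 23 'd': at 7 (fail-walked)  ** P2@[23:23]
pos 24 'b': at 14  ** P5@[23:24]
pos 25 'c': at 9 (fail-walked)
pos 26 'b': at 12
pos 27 'b': at 13  ** P4@[24:27],P7@[25:27]
pos 28 'd': at 7 (fail-walked)  ** P2@[28:28]
pos 29 'c': at 16 (fail-walked)
pos 30 'b': at 17
pos 31 'b': at 18  ** P7@[29:31]
pos 32 'b': at 8 (fail-walked)
pos 33 'd': at 7 (fail-walked)  ** P2@[33:33]
pos 34 'd': at 7 (fail-walked)  ** P2@[34:34]
pos 35 'b': at 14  ** P5@[34:35]
pos 36 'c': at 9 (fail-walked)
pos 37 'b': at 12
pos 38 'b': at 13  ** P4@[35:38],P7@[36:38]
pos 39 'a': at 15 (fail-walked)  ** P6@[38:39]
pos 40 'c': at 6 (fail-walked)  ** P1@[39:40]
pos 41 'd': at 7 (fail-walked)  ** P2@[41:41]
pos 42 'b': at 14  ** P5@[41:42]
pos 43 'c': at 9 (fail-walked)
pos 44 'b': at 12
pos 45 'b': at 13  ** P4@[42:45],P7@[43:45]
pos 46 'a': at 15 (fail-walked)  ** P6@[45:46]
pos 47 'd': at 7 (fail-walked)  ** P2@[47:47]
pos 48 'b': at 14  ** P5@[47:48]
pos 49 'e': at 1 (fail-walked)
pos 50 'a': at 5 (fail-walked)
pos 51 'b': at 8 (fail-walked)
pos 52 'c': at 9
pos 53 'a': at 10
pos 54 'b': at 11  ** P3@[51:54]
pos 55 'b': at 8 (fail-walked)
pos 56 'b': at 8 (fail-walked)
pos 57 'b': at 8 (fail-walked)
pos 58 'e': at 1 (fail-walked)
pos 59 'e': at 1 (fail-walked)

All matches (sorted): [[0,2],[3,7],[5,2],[11,7],[14,4],[14,7],[15,2],[17,1],[21,3],[22,6],[23,2],[24,5],[27,4],[27,7],[28,2],[31,7],[33,2],[34,2],[35,5],[38,4],[38,7],[39,6],[40,1],[41,2],[42,5],[45,4],[45,7],[46,6],[47,2],[48,5],[54,3]]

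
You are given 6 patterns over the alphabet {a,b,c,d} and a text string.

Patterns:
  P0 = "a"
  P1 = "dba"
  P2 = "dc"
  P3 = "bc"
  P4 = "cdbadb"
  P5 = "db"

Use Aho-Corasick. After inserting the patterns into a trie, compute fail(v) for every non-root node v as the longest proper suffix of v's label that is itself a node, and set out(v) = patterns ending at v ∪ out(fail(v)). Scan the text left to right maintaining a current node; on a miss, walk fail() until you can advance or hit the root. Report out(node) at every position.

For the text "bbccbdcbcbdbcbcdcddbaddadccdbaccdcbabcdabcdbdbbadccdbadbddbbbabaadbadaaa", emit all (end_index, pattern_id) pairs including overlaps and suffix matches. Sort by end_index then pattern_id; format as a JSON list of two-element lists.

Build automaton:
Trie nodes:
  n0 'ε': a→1 b→6 c→8 d→2
  n1 'a': ·  [P0 ends]
  n2 'd': b→3 c→5
  n3 'db': a→4  [P5 ends]
  n4 'dba': ·  [P1 ends]
  n5 'dc': ·  [P2 ends]
  n6 'b': c→7
  n7 'bc': ·  [P3 ends]
  n8 'c': d→9
  n9 'cd': b→10
  n10 'cdb': a→11
  n11 'cdba': d→12
  n12 'cdbad': b→13
  n13 'cdbadb': ·  [P4 ends]

Failure links (BFS by depth):
  fail(1) 'a': from fail(0)=0 chase 'a': 0 ⇒ 0;  out={0}∪out(0)={0}
  fail(2) 'd': from fail(0)=0 chase 'd': 0 ⇒ 0;  out=∅∪out(0)=∅
  fail(6) 'b': from fail(0)=0 chase 'b': 0 ⇒ 0;  out=∅∪out(0)=∅
  fail(8) 'c': from fail(0)=0 chase 'c': 0 ⇒ 0;  out=∅∪out(0)=∅
  fail(3) 'db': from fail(2)=0 chase 'b': 0 ⇒ 6;  out={5}∪out(6)={5}
  fail(5) 'dc': from fail(2)=0 chase 'c': 0 ⇒ 8;  out={2}∪out(8)={2}
  fail(7) 'bc': from fail(6)=0 chase 'c': 0 ⇒ 8;  out={3}∪out(8)={3}
  fail(9) 'cd': from fail(8)=0 chase 'd': 0 ⇒ 2;  out=∅∪out(2)=∅
  fail(4) 'dba': from fail(3)=6 chase 'a': 6→0 ⇒ 1;  out={1}∪out(1)={0,1}
  fail(10) 'cdb': from fail(9)=2 chase 'b': 2 ⇒ 3;  out=∅∪out(3)={5}
  fail(11) 'cdba': from fail(10)=3 chase 'a': 3 ⇒ 4;  out=∅∪out(4)={0,1}
  fail(12) 'cdbad': from fail(11)=4 chase 'd': 4→1→0 ⇒ 2;  out=∅∪out(2)=∅
  fail(13) 'cdbadb': from fail(12)=2 chase 'b': 2 ⇒ 3;  out={4}∪out(3)={4,5}

Text stream:
i=0 'b': node 0→6
i=1 'b': node 6→6 (fail-walked)
i=2 'c': node 6→7  ** P3@[1:2]
i=3 'c': node 7→8 (fail-walked)
i=4 'b': node 8→6 (fail-walked)
i=5 'd': node 6→2 (fail-walked)
i=6 'c': node 2→5  ** P2@[5:6]
i=7 'b': node 5→6 (fail-walked)
i=8 'c': node 6→7  ** P3@[7:8]
i=9 'b': node 7→6 (fail-walked)
i=10 'd': node 6→2 (fail-walked)
i=11 'b': node 2→3  ** P5@[10:11]
i=12 'c': node 3→7 (fail-walked)  ** P3@[11:12]
i=13 'b': node 7→6 (fail-walked)
i=14 'c': node 6→7  ** P3@[13:14]
i=15 'd': node 7→9 (fail-walked)
i=16 'c': node 9→5 (fail-walked)  ** P2@[15:16]
i=17 'd': node 5→9 (fail-walked)
i=18 'd': node 9→2 (fail-walked)
i=19 'b': node 2→3  ** P5@[18:19]
i=20 'a': node 3→4  ** P0@[20:20],P1@[18:20]
i=21 'd': node 4→2 (fail-walked)
i=22 'd': node 2→2 (fail-walked)
i=23 'a': node 2→1 (fail-walked)  ** P0@[23:23]
i=24 'd': node 1→2 (fail-walked)
i=25 'c': node 2→5  ** P2@[24:25]
i=26 'c': node 5→8 (fail-walked)
i=27 'd': node 8→9
i=28 'b': node 9→10  ** P5@[27:28]
i=29 'a': node 10→11  ** P0@[29:29],P1@[27:29]
i=30 'c': node 11→8 (fail-walked)
i=31 'c': node 8→8 (fail-walked)
i=32 'd': node 8→9
i=33 'c': node 9→5 (fail-walked)  ** P2@[32:33]
i=34 'b': node 5→6 (fail-walked)
i=35 'a': node 6→1 (fail-walked)  ** P0@[35:35]
i=36 'b': node 1→6 (fail-walked)
i=37 'c': node 6→7  ** P3@[36:37]
i=38 'd': node 7→9 (fail-walked)
i=39 'a': node 9→1 (fail-walked)  ** P0@[39:39]
i=40 'b': node 1→6 (fail-walked)
i=41 'c': node 6→7  ** P3@[40:41]
i=42 'd': node 7→9 (fail-walked)
i=43 'b': node 9→10  ** P5@[42:43]
i=44 'd': node 10→2 (fail-walked)
i=45 'b': node 2→3  ** P5@[44:45]
i=46 'b': node 3→6 (fail-walked)
i=47 'a': node 6→1 (fail-walked)  ** P0@[47:47]
i=48 'd': node 1→2 (fail-walked)
i=49 'c': node 2→5  ** P2@[48:49]
i=50 'c': node 5→8 (fail-walked)
i=51 'd': node 8→9
i=52 'b': node 9→10  ** P5@[51:52]
i=53 'a': node 10→11  ** P0@[53:53],P1@[51:53]
i=54 'd': node 11→12
i=55 'b': node 12→13  ** P4@[50:55],P5@[54:55]
i=56 'd': node 13→2 (fail-walked)
i=57 'd': node 2→2 (fail-walked)
i=58 'b': node 2→3  ** P5@[57:58]
i=59 'b': node 3→6 (fail-walked)
i=60 'b': node 6→6 (fail-walked)
i=61 'a': node 6→1 (fail-walked)  ** P0@[61:61]
i=62 'b': node 1→6 (fail-walked)
i=63 'a': node 6→1 (fail-walked)  ** P0@[63:63]
i=64 'a': node 1→1 (fail-walked)  ** P0@[64:64]
i=65 'd': node 1→2 (fail-walked)
i=66 'b': node 2→3  ** P5@[65:66]
i=67 'a': node 3→4  ** P0@[67:67],P1@[65:67]
i=68 'd': node 4→2 (fail-walked)
i=69 'a': node 2→1 (fail-walked)  ** P0@[69:69]
i=70 'a': node 1→1 (fail-walked)  ** P0@[70:70]
i=71 'a': node 1→1 (fail-walked)  ** P0@[71:71]

Result: [[2,3],[6,2],[8,3],[11,5],[12,3],[14,3],[16,2],[19,5],[20,0],[20,1],[23,0],[25,2],[28,5],[29,0],[29,1],[33,2],[35,0],[37,3],[39,0],[41,3],[43,5],[45,5],[47,0],[49,2],[52,5],[53,0],[53,1],[55,4],[55,5],[58,5],[61,0],[63,0],[64,0],[66,5],[67,0],[67,1],[69,0],[70,0],[71,0]]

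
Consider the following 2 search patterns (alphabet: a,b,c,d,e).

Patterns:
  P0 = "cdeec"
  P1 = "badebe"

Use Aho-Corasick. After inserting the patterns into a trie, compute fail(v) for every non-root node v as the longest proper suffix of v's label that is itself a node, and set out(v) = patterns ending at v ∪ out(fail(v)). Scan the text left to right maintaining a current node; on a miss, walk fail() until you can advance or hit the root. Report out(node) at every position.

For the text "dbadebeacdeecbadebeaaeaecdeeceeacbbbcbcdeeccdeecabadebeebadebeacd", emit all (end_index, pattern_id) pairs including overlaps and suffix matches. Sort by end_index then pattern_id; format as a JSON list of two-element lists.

Build:
Trie (insert patterns):
  n0 'ε': b→6 c→1
  n1 'c': d→2
  n2 'cd': e→3
  n3 'cde': e→4
  n4 'cdee': c→5
  n5 'cdeec': ·  [P0 ends]
  n6 'b': a→7
  n7 'ba': d→8
  n8 'bad': e→9
  n9 'bade': b→10
  n10 'badeb': e→11
  n11 'badebe': ·  [P1 ends]

Failure links (BFS by depth):
  n1('c'): parent n0 fail=0; on 'c' 0 → fail=0;  out ∅∪∅=∅
  n6('b'): parent n0 fail=0; on 'b' 0 → fail=0;  out ∅∪∅=∅
  n2('cd'): parent n1 fail=0; on 'd' 0 → fail=0;  out ∅∪∅=∅
  n7('ba'): parent n6 fail=0; on 'a' 0 → fail=0;  out ∅∪∅=∅
  n3('cde'): parent n2 fail=0; on 'e' 0 → fail=0;  out ∅∪∅=∅
  n8('bad'): parent n7 fail=0; on 'd' 0 → fail=0;  out ∅∪∅=∅
  n4('cdee'): parent n3 fail=0; on 'e' 0 → fail=0;  out ∅∪∅=∅
  n9('bade'): parent n8 fail=0; on 'e' 0 → fail=0;  out ∅∪∅=∅
  n5('cdeec'): parent n4 fail=0; on 'c' 0 → fail=1;  out {0}∪∅={0}
  n10('badeb'): parent n9 fail=0; on 'b' 0 → fail=6;  out ∅∪∅=∅
  n11('badebe'): parent n10 fail=6; on 'e' 6→0 → fail=0;  out {1}∪∅={1}

Run:
i=0 'd': node 0→0
i=1 'b': node 0→6
i=2 'a': node 6→7
i=3 'd': node 7→8
i=4 'e': node 8→9
i=5 'b': node 9→10
i=6 'e': node 10→11  → match P1@[1:6]
i=7 'a': node 11→0 (fail-walked)
i=8 'c': node 0→1
i=9 'd': node 1→2
i=10 'e': node 2→3
i=11 'e': node 3→4
i=12 'c': node 4→5  → match P0@[8:12]
i=13 'b': node 5→6 (fail-walked)
i=14 'a': node 6→7
i=15 'd': node 7→8
i=16 'e': node 8→9
i=17 'b': node 9→10
i=18 'e': node 10→11  → match P1@[13:18]
i=19 'a': node 11→0 (fail-walked)
i=20 'a': node 0→0
i=21 'e': node 0→0
i=22 'a': node 0→0
i=23 'e': node 0→0
i=24 'c': node 0→1
i=25 'd': node 1→2
i=26 'e': node 2→3
i=27 'e': node 3→4
i=28 'c': node 4→5  → match P0@[24:28]
i=29 'e': node 5→0 (fail-walked)
i=30 'e': node 0→0
i=31 'a': node 0→0
i=32 'c': node 0→1
i=33 'b': node 1→6 (fail-walked)
i=34 'b': node 6→6 (fail-walked)
i=35 'b': node 6→6 (fail-walked)
i=36 'c': node 6→1 (fail-walked)
i=37 'b': node 1→6 (fail-walked)
i=38 'c': node 6→1 (fail-walked)
i=39 'd': node 1→2
i=40 'e': node 2→3
i=41 'e': node 3→4
i=42 'c': node 4→5  → match P0@[38:42]
i=43 'c': node 5→1 (fail-walked)
i=44 'd': node 1→2
i=45 'e': node 2→3
i=46 'e': node 3→4
i=47 'c': node 4→5  → match P0@[43:47]
i=48 'a': node 5→0 (fail-walked)
i=49 'b': node 0→6
i=50 'a': node 6→7
i=51 'd': node 7→8
i=52 'e': node 8→9
i=53 'b': node 9→10
i=54 'e': node 10→11  → match P1@[49:54]
i=55 'e': node 11→0 (fail-walked)
i=56 'b': node 0→6
i=57 'a': node 6→7
i=58 'd': node 7→8
i=59 'e': node 8→9
i=60 'b': node 9→10
i=61 'e': node 10→11  → match P1@[56:61]
i=62 'a': node 11→0 (fail-walked)
i=63 'c': node 0→1
i=64 'd': node 1→2

Matches: [[6,1],[12,0],[18,1],[28,0],[42,0],[47,0],[54,1],[61,1]]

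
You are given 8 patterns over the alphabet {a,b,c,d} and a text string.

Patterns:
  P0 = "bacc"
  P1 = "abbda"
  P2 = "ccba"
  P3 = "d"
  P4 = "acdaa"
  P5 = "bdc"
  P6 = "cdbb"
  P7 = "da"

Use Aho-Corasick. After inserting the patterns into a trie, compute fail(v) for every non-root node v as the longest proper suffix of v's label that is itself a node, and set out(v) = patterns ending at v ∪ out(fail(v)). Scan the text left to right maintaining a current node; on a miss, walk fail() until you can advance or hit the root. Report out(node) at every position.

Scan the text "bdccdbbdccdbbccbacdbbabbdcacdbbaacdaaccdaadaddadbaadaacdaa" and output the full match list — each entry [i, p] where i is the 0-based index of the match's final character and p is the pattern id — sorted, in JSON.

Build automaton:
Trie nodes:
  0='ε' goto a→5 b→1 c→10 d→14
  1='b' goto a→2 d→19
  2='ba' goto c→3
  3='bac' goto c→4
  4='bacc' goto ·  [P0 ends]
  5='a' goto b→6 c→15
  6='ab' goto b→7
  7='abb' goto d→8
  8='abbd' goto a→9
  9='abbda' goto ·  [P1 ends]
  10='c' goto c→11 d→21
  11='cc' goto b→12
  12='ccb' goto a→13
  13='ccba' goto ·  [P2 ends]
  14='d' goto a→24  [P3 ends]
  15='ac' goto d→16
  16='acd' goto a→17
  17='acda' goto a→18
  18='acdaa' goto ·  [P4 ends]
  19='bd' goto c→20
  20='bdc' goto ·  [P5 ends]
  21='cd' goto b→22
  22='cdb' goto b→23
  23='cdbb' goto ·  [P6 ends]
  24='da' goto ·  [P7 ends]

Failure links (BFS by depth):
  fail(1) 'b': from fail(0)=0 chase 'b': 0 ⇒ 0;  out=∅∪out(0)=∅
  fail(5) 'a': from fail(0)=0 chase 'a': 0 ⇒ 0;  out=∅∪out(0)=∅
  fail(10) 'c': from fail(0)=0 chase 'c': 0 ⇒ 0;  out=∅∪out(0)=∅
  fail(14) 'd': from fail(0)=0 chase 'd': 0 ⇒ 0;  out={3}∪out(0)={3}
  fail(2) 'ba': from fail(1)=0 chase 'a': 0 ⇒ 5;  out=∅∪out(5)=∅
  fail(6) 'ab': from fail(5)=0 chase 'b': 0 ⇒ 1;  out=∅∪out(1)=∅
  fail(11) 'cc': from fail(10)=0 chase 'c': 0 ⇒ 10;  out=∅∪out(10)=∅
  fail(15) 'ac': from fail(5)=0 chase 'c': 0 ⇒ 10;  out=∅∪out(10)=∅
  fail(19) 'bd': from fail(1)=0 chase 'd': 0 ⇒ 14;  out=∅∪out(14)={3}
  fail(21) 'cd': from fail(10)=0 chase 'd': 0 ⇒ 14;  out=∅∪out(14)={3}
  fail(24) 'da': from fail(14)=0 chase 'a': 0 ⇒ 5;  out={7}∪out(5)={7}
  fail(3) 'bac': from fail(2)=5 chase 'c': 5 ⇒ 15;  out=∅∪out(15)=∅
  fail(7) 'abb': from fail(6)=1 chase 'b': 1→0 ⇒ 1;  out=∅∪out(1)=∅
  fail(12) 'ccb': from fail(11)=10 chase 'b': 10→0 ⇒ 1;  out=∅∪out(1)=∅
  fail(16) 'acd': from fail(15)=10 chase 'd': 10 ⇒ 21;  out=∅∪out(21)={3}
  fail(20) 'bdc': from fail(19)=14 chase 'c': 14→0 ⇒ 10;  out={5}∪out(10)={5}
  fail(22) 'cdb': from fail(21)=14 chase 'b': 14→0 ⇒ 1;  out=∅∪out(1)=∅
  fail(4) 'bacc': from fail(3)=15 chase 'c': 15→10 ⇒ 11;  out={0}∪out(11)={0}
  fail(8) 'abbd': from fail(7)=1 chase 'd': 1 ⇒ 19;  out=∅∪out(19)={3}
  fail(13) 'ccba': from fail(12)=1 chase 'a': 1 ⇒ 2;  out={2}∪out(2)={2}
  fail(17) 'acda': from fail(16)=21 chase 'a': 21→14 ⇒ 24;  out=∅∪out(24)={7}
  fail(23) 'cdbb': from fail(22)=1 chase 'b': 1→0 ⇒ 1;  out={6}∪out(1)={6}
  fail(9) 'abbda': from fail(8)=19 chase 'a': 19→14 ⇒ 24;  out={1}∪out(24)={1,7}
  fail(18) 'acdaa': from fail(17)=24 chase 'a': 24→5→0 ⇒ 5;  out={4}∪out(5)={4}

Text stream:
pos 0 'b': at 1
pos 1 'd': at 19  ** P3@[1:1]
pos 2 'c': at 20  ** P5@[0:2]
pos 3 'c': at 11 ·f
pos 4 'd': at 21 ·f  ** P3@[4:4]
pos 5 'b': at 22
pos 6 'b': at 23  ** P6@[3:6]
pos 7 'd': at 19 ·f  ** P3@[7:7]
pos 8 'c': at 20  ** P5@[6:8]
pos 9 'c': at 11 ·f
pos 10 'd': at 21 ·f  ** P3@[10:10]
pos 11 'b': at 22
pos 12 'b': at 23  ** P6@[9:12]
pos 13 'c': at 10 ·f
pos 14 'c': at 11
pos 15 'b': at 12
pos 16 'a': at 13  ** P2@[13:16]
pos 17 'c': at 3 ·f
pos 18 'd': at 16 ·f  ** P3@[18:18]
pos 19 'b': at 22 ·f
pos 20 'b': at 23  ** P6@[17:20]
pos 21 'a': at 2 ·f
pos 22 'b': at 6 ·f
pos 23 'b': at 7
pos 24 'd': at 8  ** P3@[24:24]
pos 25 'c': at 20 ·f  ** P5@[23:25]
pos 26 'a': at 5 ·f
pos 27 'c': at 15
pos 28 'd': at 16  ** P3@[28:28]
pos 29 'b': at 22 ·f
pos 30 'b': at 23  ** P6@[27:30]
pos 31 'a': at 2 ·f
pos 32 'a': at 5 ·f
pos 33 'c': at 15
pos 34 'd': at 16  ** P3@[34:34]
pos 35 'a': at 17  ** P7@[34:35]
pos 36 'a': at 18  ** P4@[32:36]
pos 37 'c': at 15 ·f
pos 38 'c': at 11 ·f
pos 39 'd': at 21 ·f  ** P3@[39:39]
pos 40 'a': at 24 ·f  ** P7@[39:40]
pos 41 'a': at 5 ·f
pos 42 'd': at 14 ·f  ** P3@[42:42]
pos 43 'a': at 24  ** P7@[42:43]
pos 44 'd': at 14 ·f  ** P3@[44:44]
pos 45 'd': at 14 ·f  ** P3@[45:45]
pos 46 'a': at 24  ** P7@[45:46]
pos 47 'd': at 14 ·f  ** P3@[47:47]
pos 48 'b': at 1 ·f
pos 49 'a': at 2
pos 50 'a': at 5 ·f
pos 51 'd': at 14 ·f  ** P3@[51:51]
pos 52 'a': at 24  ** P7@[51:52]
pos 53 'a': at 5 ·f
pos 54 'c': at 15
pos 55 'd': at 16  ** P3@[55:55]
pos 56 'a': at 17  ** P7@[55:56]
pos 57 'a': at 18  ** P4@[53:57]

All matches (sorted): [[1,3],[2,5],[4,3],[6,6],[7,3],[8,5],[10,3],[12,6],[16,2],[18,3],[20,6],[24,3],[25,5],[28,3],[30,6],[34,3],[35,7],[36,4],[39,3],[40,7],[42,3],[43,7],[44,3],[45,3],[46,7],[47,3],[51,3],[52,7],[55,3],[56,7],[57,4]]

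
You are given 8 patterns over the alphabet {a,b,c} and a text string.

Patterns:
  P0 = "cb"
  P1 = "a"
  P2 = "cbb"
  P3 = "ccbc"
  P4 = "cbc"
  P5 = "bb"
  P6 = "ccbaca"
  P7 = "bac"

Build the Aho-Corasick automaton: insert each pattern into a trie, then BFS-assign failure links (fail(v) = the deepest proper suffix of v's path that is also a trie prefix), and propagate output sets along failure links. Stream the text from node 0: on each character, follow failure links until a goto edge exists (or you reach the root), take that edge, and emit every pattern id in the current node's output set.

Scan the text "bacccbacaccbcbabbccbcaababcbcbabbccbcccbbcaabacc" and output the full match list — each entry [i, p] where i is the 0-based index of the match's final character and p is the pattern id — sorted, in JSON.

Build:
Trie (insert patterns):
  0='ε' goto a→3 b→9 c→1
  1='c' goto b→2 c→5
  2='cb' goto b→4 c→8  [P0 ends]
  3='a' goto ·  [P1 ends]
  4='cbb' goto ·  [P2 ends]
  5='cc' goto b→6
  6='ccb' goto a→11 c→7
  7='ccbc' goto ·  [P3 ends]
  8='cbc' goto ·  [P4 ends]
  9='b' goto a→14 b→10
  10='bb' goto ·  [P5 ends]
  11='ccba' goto c→12
  12='ccbac' goto a→13
  13='ccbaca' goto ·  [P6 ends]
  14='ba' goto c→15
  15='bac' goto ·  [P7 ends]

Failure links (BFS by depth):
  n1('c'): parent n0 fail=0; on 'c' 0 → fail=0;  out ∅∪∅=∅
  n3('a'): parent n0 fail=0; on 'a' 0 → fail=0;  out {1}∪∅={1}
  n9('b'): parent n0 fail=0; on 'b' 0 → fail=0;  out ∅∪∅=∅
  n2('cb'): parent n1 fail=0; on 'b' 0 → fail=9;  out {0}∪∅={0}
  n5('cc'): parent n1 fail=0; on 'c' 0 → fail=1;  out ∅∪∅=∅
  n10('bb'): parent n9 fail=0; on 'b' 0 → fail=9;  out {5}∪∅={5}
  n14('ba'): parent n9 fail=0; on 'a' 0 → fail=3;  out ∅∪{1}={1}
  n4('cbb'): parent n2 fail=9; on 'b' 9 → fail=10;  out {2}∪{5}={2,5}
  n6('ccb'): parent n5 fail=1; on 'b' 1 → fail=2;  out ∅∪{0}={0}
  n8('cbc'): parent n2 fail=9; on 'c' 9→0 → fail=1;  out {4}∪∅={4}
  n15('bac'): parent n14 fail=3; on 'c' 3→0 → fail=1;  out {7}∪∅={7}
  n7('ccbc'): parent n6 fail=2; on 'c' 2 → fail=8;  out {3}∪{4}={3,4}
  n11('ccba'): parent n6 fail=2; on 'a' 2→9 → fail=14;  out ∅∪{1}={1}
  n12('ccbac'): parent n11 fail=14; on 'c' 14 → fail=15;  out ∅∪{7}={7}
  n13('ccbaca'): parent n12 fail=15; on 'a' 15→1→0 → fail=3;  out {6}∪{1}={1,6}

Run:
i=0 'b': node 0→9
i=1 'a': node 9→14  emit P1@[1:1]
i=2 'c': node 14→15  emit P7@[0:2]
i=3 'c': node 15→5 ·f
i=4 'c': node 5→5 ·f
i=5 'b': node 5→6  emit P0@[4:5]
i=6 'a': node 6→11  emit P1@[6:6]
i=7 'c': node 11→12  emit P7@[5:7]
i=8 'a': node 12→13  emit P1@[8:8],P6@[3:8]
i=9 'c': node 13→1 ·f
i=10 'c': node 1→5
i=11 'b': node 5→6  emit P0@[10:11]
i=12 'c': node 6→7  emit P3@[9:12],P4@[10:12]
i=13 'b': node 7→2 ·f  emit P0@[12:13]
i=14 'a': node 2→14 ·f  emit P1@[14:14]
i=15 'b': node 14→9 ·f
i=16 'b': node 9→10  emit P5@[15:16]
i=17 'c': node 10→1 ·f
i=18 'c': node 1→5
i=19 'b': node 5→6  emit P0@[18:19]
i=20 'c': node 6→7  emit P3@[17:20],P4@[18:20]
i=21 'a': node 7→3 ·f  emit P1@[21:21]
i=22 'a': node 3→3 ·f  emit P1@[22:22]
i=23 'b': node 3→9 ·f
i=24 'a': node 9→14  emit P1@[24:24]
i=25 'b': node 14→9 ·f
i=26 'c': node 9→1 ·f
i=27 'b': node 1→2  emit P0@[26:27]
i=28 'c': node 2→8  emit P4@[26:28]
i=29 'b': node 8→2 ·f  emit P0@[28:29]
i=30 'a': node 2→14 ·f  emit P1@[30:30]
i=31 'b': node 14→9 ·f
i=32 'b': node 9→10  emit P5@[31:32]
i=33 'c': node 10→1 ·f
i=34 'c': node 1→5
i=35 'b': node 5→6  emit P0@[34:35]
i=36 'c': node 6→7  emit P3@[33:36],P4@[34:36]
i=37 'c': node 7→5 ·f
i=38 'c': node 5→5 ·f
i=39 'b': node 5→6  emit P0@[38:39]
i=40 'b': node 6→4 ·f  emit P2@[38:40],P5@[39:40]
i=41 'c': node 4→1 ·f
i=42 'a': node 1→3 ·f  emit P1@[42:42]
i=43 'a': node 3→3 ·f  emit P1@[43:43]
i=44 'b': node 3→9 ·f
i=45 'a': node 9→14  emit P1@[45:45]
i=46 'c': node 14→15  emit P7@[44:46]
i=47 'c': node 15→5 ·f

Result: [[1,1],[2,7],[5,0],[6,1],[7,7],[8,1],[8,6],[11,0],[12,3],[12,4],[13,0],[14,1],[16,5],[19,0],[20,3],[20,4],[21,1],[22,1],[24,1],[27,0],[28,4],[29,0],[30,1],[32,5],[35,0],[36,3],[36,4],[39,0],[40,2],[40,5],[42,1],[43,1],[45,1],[46,7]]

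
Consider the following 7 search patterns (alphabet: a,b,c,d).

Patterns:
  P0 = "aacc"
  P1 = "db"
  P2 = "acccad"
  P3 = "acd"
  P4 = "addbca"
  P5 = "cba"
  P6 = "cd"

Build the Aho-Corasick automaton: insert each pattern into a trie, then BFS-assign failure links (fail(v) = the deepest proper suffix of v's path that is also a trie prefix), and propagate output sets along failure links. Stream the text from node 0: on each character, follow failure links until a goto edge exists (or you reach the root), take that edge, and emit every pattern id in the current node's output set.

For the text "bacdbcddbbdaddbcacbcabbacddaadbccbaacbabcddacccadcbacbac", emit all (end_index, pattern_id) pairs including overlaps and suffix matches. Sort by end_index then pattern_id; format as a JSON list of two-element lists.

Construct AC machine:
Trie (insert patterns):
  0='ε' goto a→1 c→18 d→5
  1='a' goto a→2 c→7 d→13
  2='aa' goto c→3
  3='aac' goto c→4
  4='aacc' goto ·  [P0 ends]
  5='d' goto b→6
  6='db' goto ·  [P1 ends]
  7='ac' goto c→8 d→12
  8='acc' goto c→9
  9='accc' goto a→10
  10='accca' goto d→11
  11='acccad' goto ·  [P2 ends]
  12='acd' goto ·  [P3 ends]
  13='ad' goto d→14
  14='add' goto b→15
  15='addb' goto c→16
  16='addbc' goto a→17
  17='addbca' goto ·  [P4 ends]
  18='c' goto b→19 d→21
  19='cb' goto a→20
  20='cba' goto ·  [P5 ends]
  21='cd' goto ·  [P6 ends]

Failure links (BFS by depth):
  fail(1) 'a': from fail(0)=0 chase 'a': 0 ⇒ 0;  out=∅∪out(0)=∅
  fail(5) 'd': from fail(0)=0 chase 'd': 0 ⇒ 0;  out=∅∪out(0)=∅
  fail(18) 'c': from fail(0)=0 chase 'c': 0 ⇒ 0;  out=∅∪out(0)=∅
  fail(2) 'aa': from fail(1)=0 chase 'a': 0 ⇒ 1;  out=∅∪out(1)=∅
  fail(6) 'db': from fail(5)=0 chase 'b': 0 ⇒ 0;  out={1}∪out(0)={1}
  fail(7) 'ac': from fail(1)=0 chase 'c': 0 ⇒ 18;  out=∅∪out(18)=∅
  fail(13) 'ad': from fail(1)=0 chase 'd': 0 ⇒ 5;  out=∅∪out(5)=∅
  fail(19) 'cb': from fail(18)=0 chase 'b': 0 ⇒ 0;  out=∅∪out(0)=∅
  fail(21) 'cd': from fail(18)=0 chase 'd': 0 ⇒ 5;  out={6}∪out(5)={6}
  fail(3) 'aac': from fail(2)=1 chase 'c': 1 ⇒ 7;  out=∅∪out(7)=∅
  fail(8) 'acc': from fail(7)=18 chase 'c': 18→0 ⇒ 18;  out=∅∪out(18)=∅
  fail(12) 'acd': from fail(7)=18 chase 'd': 18 ⇒ 21;  out={3}∪out(21)={3,6}
  fail(14) 'add': from fail(13)=5 chase 'd': 5→0 ⇒ 5;  out=∅∪out(5)=∅
  fail(20) 'cba': from fail(19)=0 chase 'a': 0 ⇒ 1;  out={5}∪out(1)={5}
  fail(4) 'aacc': from fail(3)=7 chase 'c': 7 ⇒ 8;  out={0}∪out(8)={0}
  fail(9) 'accc': from fail(8)=18 chase 'c': 18→0 ⇒ 18;  out=∅∪out(18)=∅
  fail(15) 'addb': from fail(14)=5 chase 'b': 5 ⇒ 6;  out=∅∪out(6)={1}
  fail(10) 'accca': from fail(9)=18 chase 'a': 18→0 ⇒ 1;  out=∅∪out(1)=∅
  fail(16) 'addbc': from fail(15)=6 chase 'c': 6→0 ⇒ 18;  out=∅∪out(18)=∅
  fail(11) 'acccad': from fail(10)=1 chase 'd': 1 ⇒ 13;  out={2}∪out(13)={2}
  fail(17) 'addbca': from fail(16)=18 chase 'a': 18→0 ⇒ 1;  out={4}∪out(1)={4}

Scan:
i=0 'b': node 0→0
i=1 'a': node 0→1
i=2 'c': node 1→7
i=3 'd': node 7→12  emit P3@[1:3],P6@[2:3]
i=4 'b': node 12→6 ·f  emit P1@[3:4]
i=5 'c': node 6→18 ·f
i=6 'd': node 18→21  emit P6@[5:6]
i=7 'd': node 21→5 ·f
i=8 'b': node 5→6  emit P1@[7:8]
i=9 'b': node 6→0 ·f
i=10 'd': node 0→5
i=11 'a': node 5→1 ·f
i=12 'd': node 1→13
i=13 'd': node 13→14
i=14 'b': node 14→15  emit P1@[13:14]
i=15 'c': node 15→16
i=16 'a': node 16→17  emit P4@[11:16]
i=17 'c': node 17→7 ·f
i=18 'b': node 7→19 ·f
i=19 'c': node 19→18 ·f
i=20 'a': node 18→1 ·f
i=21 'b': node 1→0 ·f
i=22 'b': node 0→0
i=23 'a': node 0→1
i=24 'c': node 1→7
i=25 'd': node 7→12  emit P3@[23:25],P6@[24:25]
i=26 'd': node 12→5 ·f
i=27 'a': node 5→1 ·f
i=28 'a': node 1→2
i=29 'd': node 2→13 ·f
i=30 'b': node 13→6 ·f  emit P1@[29:30]
i=31 'c': node 6→18 ·f
i=32 'c': node 18→18 ·f
i=33 'b': node 18→19
i=34 'a': node 19→20  emit P5@[32:34]
i=35 'a': node 20→2 ·f
i=36 'c': node 2→3
i=37 'b': node 3→19 ·f
i=38 'a': node 19→20  emit P5@[36:38]
i=39 'b': node 20→0 ·f
i=40 'c': node 0→18
i=41 'd': node 18→21  emit P6@[40:41]
i=42 'd': node 21→5 ·f
i=43 'a': node 5→1 ·f
i=44 'c': node 1→7
i=45 'c': node 7→8
i=46 'c': node 8→9
i=47 'a': node 9→10
i=48 'd': node 10→11  emit P2@[43:48]
i=49 'c': node 11→18 ·f
i=50 'b': node 18→19
i=51 'a': node 19→20  emit P5@[49:51]
i=52 'c': node 20→7 ·f
i=53 'b': node 7→19 ·f
i=54 'a': node 19→20  emit P5@[52:54]
i=55 'c': node 20→7 ·f

All matches (sorted): [[3,3],[3,6],[4,1],[6,6],[8,1],[14,1],[16,4],[25,3],[25,6],[30,1],[34,5],[38,5],[41,6],[48,2],[51,5],[54,5]]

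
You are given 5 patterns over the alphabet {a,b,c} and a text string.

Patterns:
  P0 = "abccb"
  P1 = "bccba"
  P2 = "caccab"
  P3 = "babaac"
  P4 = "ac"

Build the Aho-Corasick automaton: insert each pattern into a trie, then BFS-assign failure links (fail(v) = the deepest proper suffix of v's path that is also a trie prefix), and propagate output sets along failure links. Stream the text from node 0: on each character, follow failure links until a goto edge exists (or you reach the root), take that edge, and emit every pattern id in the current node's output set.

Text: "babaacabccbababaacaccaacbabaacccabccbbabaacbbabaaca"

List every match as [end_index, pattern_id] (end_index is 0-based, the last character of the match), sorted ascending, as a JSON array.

Construct AC machine:
Trie nodes:
  0='ε' goto a→1 b→6 c→11
  1='a' goto b→2 c→22
  2='ab' goto c→3
  3='abc' goto c→4
  4='abcc' goto b→5
  5='abccb' goto ·  ←P0
  6='b' goto a→17 c→7
  7='bc' goto c→8
  8='bcc' goto b→9
  9='bccb' goto a→10
  10='bccba' goto ·  ←P1
  11='c' goto a→12
  12='ca' goto c→13
  13='cac' goto c→14
  14='cacc' goto a→15
  15='cacca' goto b→16
  16='caccab' goto ·  ←P2
  17='ba' goto b→18
  18='bab' goto a→19
  19='baba' goto a→20
  20='babaa' goto c→21
  21='babaac' goto ·  ←P3
  22='ac' goto ·  ←P4

Failure links (BFS by depth):
  fail(1) 'a': from fail(0)=0 chase 'a': 0 ⇒ 0;  out=∅∪out(0)=∅
  fail(6) 'b': from fail(0)=0 chase 'b': 0 ⇒ 0;  out=∅∪out(0)=∅
  fail(11) 'c': from fail(0)=0 chase 'c': 0 ⇒ 0;  out=∅∪out(0)=∅
  fail(2) 'ab': from fail(1)=0 chase 'b': 0 ⇒ 6;  out=∅∪out(6)=∅
  fail(7) 'bc': from fail(6)=0 chase 'c': 0 ⇒ 11;  out=∅∪out(11)=∅
  fail(12) 'ca': from fail(11)=0 chase 'a': 0 ⇒ 1;  out=∅∪out(1)=∅
  fail(17) 'ba': from fail(6)=0 chase 'a': 0 ⇒ 1;  out=∅∪out(1)=∅
  fail(22) 'ac': from fail(1)=0 chase 'c': 0 ⇒ 11;  out={4}∪out(11)={4}
  fail(3) 'abc': from fail(2)=6 chase 'c': 6 ⇒ 7;  out=∅∪out(7)=∅
  fail(8) 'bcc': from fail(7)=11 chase 'c': 11→0 ⇒ 11;  out=∅∪out(11)=∅
  fail(13) 'cac': from fail(12)=1 chase 'c': 1 ⇒ 22;  out=∅∪out(22)={4}
  fail(18) 'bab': from fail(17)=1 chase 'b': 1 ⇒ 2;  out=∅∪out(2)=∅
  fail(4) 'abcc': from fail(3)=7 chase 'c': 7 ⇒ 8;  out=∅∪out(8)=∅
  fail(9) 'bccb': from fail(8)=11 chase 'b': 11→0 ⇒ 6;  out=∅∪out(6)=∅
  fail(14) 'cacc': from fail(13)=22 chase 'c': 22→11→0 ⇒ 11;  out=∅∪out(11)=∅
  fail(19) 'baba': from fail(18)=2 chase 'a': 2→6 ⇒ 17;  out=∅∪out(17)=∅
  fail(5) 'abccb': from fail(4)=8 chase 'b': 8 ⇒ 9;  out={0}∪out(9)={0}
  fail(10) 'bccba': from fail(9)=6 chase 'a': 6 ⇒ 17;  out={1}∪out(17)={1}
  fail(15) 'cacca': from fail(14)=11 chase 'a': 11 ⇒ 12;  out=∅∪out(12)=∅
  fail(20) 'babaa': from fail(19)=17 chase 'a': 17→1→0 ⇒ 1;  out=∅∪out(1)=∅
  fail(16) 'caccab': from fail(15)=12 chase 'b': 12→1 ⇒ 2;  out={2}∪out(2)={2}
  fail(21) 'babaac': from fail(20)=1 chase 'c': 1 ⇒ 22;  out={3}∪out(22)={3,4}

Scan:
i=0 'b': node 0→6
i=1 'a': node 6→17
i=2 'b': node 17→18
i=3 'a': node 18→19
i=4 'a': node 19→20
i=5 'c': node 20→21  ** P3@[0:5],P4@[4:5]
i=6 'a': node 21→12 (fail-walked)
i=7 'b': node 12→2 (fail-walked)
i=8 'c': node 2→3
i=9 'c': node 3→4
i=10 'b': node 4→5  ** P0@[6:10]
i=11 'a': node 5→10 (fail-walked)  ** P1@[7:11]
i=12 'b': node 10→18 (fail-walked)
i=13 'a': node 18→19
i=14 'b': node 19→18 (fail-walked)
i=15 'a': node 18→19
i=16 'a': node 19→20
i=17 'c': node 20→21  ** P3@[12:17],P4@[16:17]
i=18 'a': node 21→12 (fail-walked)
i=19 'c': node 12→13  ** P4@[18:19]
i=20 'c': node 13→14
i=21 'a': node 14→15
i=22 'a': node 15→1 (fail-walked)
i=23 'c': node 1→22  ** P4@[22:23]
i=24 'b': node 22→6 (fail-walked)
i=25 'a': node 6→17
i=26 'b': node 17→18
i=27 'a': node 18→19
i=28 'a': node 19→20
i=29 'c': node 20→21  ** P3@[24:29],P4@[28:29]
i=30 'c': node 21→11 (fail-walked)
i=31 'c': node 11→11 (fail-walked)
i=32 'a': node 11→12
i=33 'b': node 12→2 (fail-walked)
i=34 'c': node 2→3
i=35 'c': node 3→4
i=36 'b': node 4→5  ** P0@[32:36]
i=37 'b': node 5→6 (fail-walked)
i=38 'a': node 6→17
i=39 'b': node 17→18
i=40 'a': node 18→19
i=41 'a': node 19→20
i=42 'c': node 20→21  ** P3@[37:42],P4@[41:42]
i=43 'b': node 21→6 (fail-walked)
i=44 'b': node 6→6 (fail-walked)
i=45 'a': node 6→17
i=46 'b': node 17→18
i=47 'a': node 18→19
i=48 'a': node 19→20
i=49 'c': node 20→21  ** P3@[44:49],P4@[48:49]
i=50 'a': node 21→12 (fail-walked)

All matches (sorted): [[5,3],[5,4],[10,0],[11,1],[17,3],[17,4],[19,4],[23,4],[29,3],[29,4],[36,0],[42,3],[42,4],[49,3],[49,4]]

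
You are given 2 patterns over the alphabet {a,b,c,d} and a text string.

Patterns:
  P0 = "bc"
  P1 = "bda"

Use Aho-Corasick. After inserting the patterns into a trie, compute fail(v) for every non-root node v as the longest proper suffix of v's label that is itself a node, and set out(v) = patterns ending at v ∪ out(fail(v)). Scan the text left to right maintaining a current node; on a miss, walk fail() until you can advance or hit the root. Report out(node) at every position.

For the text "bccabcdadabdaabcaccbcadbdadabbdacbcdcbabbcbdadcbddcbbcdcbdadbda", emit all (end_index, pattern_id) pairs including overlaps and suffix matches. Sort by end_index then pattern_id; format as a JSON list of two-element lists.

Construct AC machine:
Trie nodes:
  n0 'ε': b→1
  n1 'b': c→2 d→3
  n2 'bc': ·  [P0 ends]
  n3 'bd': a→4
  n4 'bda': ·  [P1 ends]

BFS fail/out derivation:
  fail(1) 'b': from fail(0)=0 chase 'b': 0 ⇒ 0;  out=∅∪out(0)=∅
  fail(2) 'bc': from fail(1)=0 chase 'c': 0 ⇒ 0;  out={0}∪out(0)={0}
  fail(3) 'bd': from fail(1)=0 chase 'd': 0 ⇒ 0;  out=∅∪out(0)=∅
  fail(4) 'bda': from fail(3)=0 chase 'a': 0 ⇒ 0;  out={1}∪out(0)={1}

Run:
[0] read 'b'  n0⇒n1
[1] read 'c'  n1⇒n2  → match P0@[0:1]
[2] read 'c'  n2⇒n0 (fail-walked)
[3] read 'a'  n0⇒n0
[4] read 'b'  n0⇒n1
[5] read 'c'  n1⇒n2  → match P0@[4:5]
[6] read 'd'  n2⇒n0 (fail-walked)
[7] read 'a'  n0⇒n0
[8] read 'd'  n0⇒n0
[9] read 'a'  n0⇒n0
[10] read 'b'  n0⇒n1
[11] read 'd'  n1⇒n3
[12] read 'a'  n3⇒n4  → match P1@[10:12]
[13] read 'a'  n4⇒n0 (fail-walked)
[14] read 'b'  n0⇒n1
[15] read 'c'  n1⇒n2  → match P0@[14:15]
[16] read 'a'  n2⇒n0 (fail-walked)
[17] read 'c'  n0⇒n0
[18] read 'c'  n0⇒n0
[19] read 'b'  n0⇒n1
[20] read 'c'  n1⇒n2  → match P0@[19:20]
[21] read 'a'  n2⇒n0 (fail-walked)
[22] read 'd'  n0⇒n0
[23] read 'b'  n0⇒n1
[24] read 'd'  n1⇒n3
[25] read 'a'  n3⇒n4  → match P1@[23:25]
[26] read 'd'  n4⇒n0 (fail-walked)
[27] read 'a'  n0⇒n0
[28] read 'b'  n0⇒n1
[29] read 'b'  n1⇒n1 (fail-walked)
[30] read 'd'  n1⇒n3
[31] read 'a'  n3⇒n4  → match P1@[29:31]
[32] read 'c'  n4⇒n0 (fail-walked)
[33] read 'b'  n0⇒n1
[34] read 'c'  n1⇒n2  → match P0@[33:34]
[35] read 'd'  n2⇒n0 (fail-walked)
[36] read 'c'  n0⇒n0
[37] read 'b'  n0⇒n1
[38] read 'a'  n1⇒n0 (fail-walked)
[39] read 'b'  n0⇒n1
[40] read 'b'  n1⇒n1 (fail-walked)
[41] read 'c'  n1⇒n2  → match P0@[40:41]
[42] read 'b'  n2⇒n1 (fail-walked)
[43] read 'd'  n1⇒n3
[44] read 'a'  n3⇒n4  → match P1@[42:44]
[45] read 'd'  n4⇒n0 (fail-walked)
[46] read 'c'  n0⇒n0
[47] read 'b'  n0⇒n1
[48] read 'd'  n1⇒n3
[49] read 'd'  n3⇒n0 (fail-walked)
[50] read 'c'  n0⇒n0
[51] read 'b'  n0⇒n1
[52] read 'b'  n1⇒n1 (fail-walked)
[53] read 'c'  n1⇒n2  → match P0@[52:53]
[54] read 'd'  n2⇒n0 (fail-walked)
[55] read 'c'  n0⇒n0
[56] read 'b'  n0⇒n1
[57] read 'd'  n1⇒n3
[58] read 'a'  n3⇒n4  → match P1@[56:58]
[59] read 'd'  n4⇒n0 (fail-walked)
[60] read 'b'  n0⇒n1
[61] read 'd'  n1⇒n3
[62] read 'a'  n3⇒n4  → match P1@[60:62]

All matches (sorted): [[1,0],[5,0],[12,1],[15,0],[20,0],[25,1],[31,1],[34,0],[41,0],[44,1],[53,0],[58,1],[62,1]]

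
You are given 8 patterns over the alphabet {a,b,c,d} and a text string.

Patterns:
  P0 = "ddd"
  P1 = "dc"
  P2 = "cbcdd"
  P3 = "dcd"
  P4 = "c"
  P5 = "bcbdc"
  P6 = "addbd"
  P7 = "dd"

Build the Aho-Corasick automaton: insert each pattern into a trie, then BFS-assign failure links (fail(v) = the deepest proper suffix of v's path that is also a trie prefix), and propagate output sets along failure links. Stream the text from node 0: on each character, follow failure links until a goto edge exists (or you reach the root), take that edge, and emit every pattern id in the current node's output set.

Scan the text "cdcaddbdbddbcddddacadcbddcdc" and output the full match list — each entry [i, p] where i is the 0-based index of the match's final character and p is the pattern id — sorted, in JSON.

Build:
Trie nodes:
  n0 'ε': a→16 b→11 c→5 d→1
  n1 'd': c→4 d→2
  n2 'dd': d→3  ←P7
  n3 'ddd': ·  ←P0
  n4 'dc': d→10  ←P1
  n5 'c': b→6  ←P4
  n6 'cb': c→7
  n7 'cbc': d→8
  n8 'cbcd': d→9
  n9 'cbcdd': ·  ←P2
  n10 'dcd': ·  ←P3
  n11 'b': c→12
  n12 'bc': b→13
  n13 'bcb': d→14
  n14 'bcbd': c→15
  n15 'bcbdc': ·  ←P5
  n16 'a': d→17
  n17 'ad': d→18
  n18 'add': b→19
  n19 'addb': d→20
  n20 'addbd': ·  ←P6

Failure links (BFS by depth):
  n1('d'): parent n0 fail=0; on 'd' 0 → fail=0;  out ∅∪∅=∅
  n5('c'): parent n0 fail=0; on 'c' 0 → fail=0;  out {4}∪∅={4}
  n11('b'): parent n0 fail=0; on 'b' 0 → fail=0;  out ∅∪∅=∅
  n16('a'): parent n0 fail=0; on 'a' 0 → fail=0;  out ∅∪∅=∅
  n2('dd'): parent n1 fail=0; on 'd' 0 → fail=1;  out {7}∪∅={7}
  n4('dc'): parent n1 fail=0; on 'c' 0 → fail=5;  out {1}∪{4}={1,4}
  n6('cb'): parent n5 fail=0; on 'b' 0 → fail=11;  out ∅∪∅=∅
  n12('bc'): parent n11 fail=0; on 'c' 0 → fail=5;  out ∅∪{4}={4}
  n17('ad'): parent n16 fail=0; on 'd' 0 → fail=1;  out ∅∪∅=∅
  n3('ddd'): parent n2 fail=1; on 'd' 1 → fail=2;  out {0}∪{7}={0,7}
  n7('cbc'): parent n6 fail=11; on 'c' 11 → fail=12;  out ∅∪{4}={4}
  n10('dcd'): parent n4 fail=5; on 'd' 5→0 → fail=1;  out {3}∪∅={3}
  n13('bcb'): parent n12 fail=5; on 'b' 5 → fail=6;  out ∅∪∅=∅
  n18('add'): parent n17 fail=1; on 'd' 1 → fail=2;  out ∅∪{7}={7}
  n8('cbcd'): parent n7 fail=12; on 'd' 12→5→0 → fail=1;  out ∅∪∅=∅
  n14('bcbd'): parent n13 fail=6; on 'd' 6→11→0 → fail=1;  out ∅∪∅=∅
  n19('addb'): parent n18 fail=2; on 'b' 2→1→0 → fail=11;  out ∅∪∅=∅
  n9('cbcdd'): parent n8 fail=1; on 'd' 1 → fail=2;  out {2}∪{7}={2,7}
  n15('bcbdc'): parent n14 fail=1; on 'c' 1 → fail=4;  out {5}∪{1,4}={1,4,5}
  n20('addbd'): parent n19 fail=11; on 'd' 11→0 → fail=1;  out {6}∪∅={6}

Text stream:
i=0 'c': node 0→5  ** P4@[0:0]
i=1 'd': node 5→1 ·f
i=2 'c': node 1→4  ** P1@[1:2],P4@[2:2]
i=3 'a': node 4→16 ·f
i=4 'd': node 16→17
i=5 'd': node 17→18  ** P7@[4:5]
i=6 'b': node 18→19
i=7 'd': node 19→20  ** P6@[3:7]
i=8 'b': node 20→11 ·f
i=9 'd': node 11→1 ·f
i=10 'd': node 1→2  ** P7@[9:10]
i=11 'b': node 2→11 ·f
i=12 'c': node 11→12  ** P4@[12:12]
i=13 'd': node 12→1 ·f
i=14 'd': node 1→2  ** P7@[13:14]
i=15 'd': node 2→3  ** P0@[13:15],P7@[14:15]
i=16 'd': node 3→3 ·f  ** P0@[14:16],P7@[15:16]
i=17 'a': node 3→16 ·f
i=18 'c': node 16→5 ·f  ** P4@[18:18]
i=19 'a': node 5→16 ·f
i=20 'd': node 16→17
i=21 'c': node 17→4 ·f  ** P1@[20:21],P4@[21:21]
i=22 'b': node 4→6 ·f
i=23 'd': node 6→1 ·f
i=24 'd': node 1→2  ** P7@[23:24]
i=25 'c': node 2→4 ·f  ** P1@[24:25],P4@[25:25]
i=26 'd': node 4→10  ** P3@[24:26]
i=27 'c': node 10→4 ·f  ** P1@[26:27],P4@[27:27]

Matches: [[0,4],[2,1],[2,4],[5,7],[7,6],[10,7],[12,4],[14,7],[15,0],[15,7],[16,0],[16,7],[18,4],[21,1],[21,4],[24,7],[25,1],[25,4],[26,3],[27,1],[27,4]]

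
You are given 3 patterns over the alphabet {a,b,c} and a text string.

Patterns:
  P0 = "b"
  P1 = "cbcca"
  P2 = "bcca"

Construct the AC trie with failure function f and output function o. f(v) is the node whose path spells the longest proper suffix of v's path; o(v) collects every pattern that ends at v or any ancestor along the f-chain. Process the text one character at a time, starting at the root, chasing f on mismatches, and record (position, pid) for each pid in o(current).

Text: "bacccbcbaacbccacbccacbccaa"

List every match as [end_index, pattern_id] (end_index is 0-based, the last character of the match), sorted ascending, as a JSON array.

Construct AC machine:
Trie (insert patterns):
  n0 'ε': b→1 c→2
  n1 'b': c→7  ←P0
  n2 'c': b→3
  n3 'cb': c→4
  n4 'cbc': c→5
  n5 'cbcc': a→6
  n6 'cbcca': ·  ←P1
  n7 'bc': c→8
  n8 'bcc': a→9
  n9 'bcca': ·  ←P2

Failure links (BFS by depth):
  fail(1) 'b': from fail(0)=0 chase 'b': 0 ⇒ 0;  out={0}∪out(0)={0}
  fail(2) 'c': from fail(0)=0 chase 'c': 0 ⇒ 0;  out=∅∪out(0)=∅
  fail(3) 'cb': from fail(2)=0 chase 'b': 0 ⇒ 1;  out=∅∪out(1)={0}
  fail(7) 'bc': from fail(1)=0 chase 'c': 0 ⇒ 2;  out=∅∪out(2)=∅
  fail(4) 'cbc': from fail(3)=1 chase 'c': 1 ⇒ 7;  out=∅∪out(7)=∅
  fail(8) 'bcc': from fail(7)=2 chase 'c': 2→0 ⇒ 2;  out=∅∪out(2)=∅
  fail(5) 'cbcc': from fail(4)=7 chase 'c': 7 ⇒ 8;  out=∅∪out(8)=∅
  fail(9) 'bcca': from fail(8)=2 chase 'a': 2→0 ⇒ 0;  out={2}∪out(0)={2}
  fail(6) 'cbcca': from fail(5)=8 chase 'a': 8 ⇒ 9;  out={1}∪out(9)={1,2}

Run:
i=0 'b': node 0→1  emit P0@[0:0]
i=1 'a': node 1→0 (via fail)
i=2 'c': node 0→2
i=3 'c': node 2→2 (via fail)
i=4 'c': node 2→2 (via fail)
i=5 'b': node 2→3  emit P0@[5:5]
i=6 'c': node 3→4
i=7 'b': node 4→3 (via fail)  emit P0@[7:7]
i=8 'a': node 3→0 (via fail)
i=9 'a': node 0→0
i=10 'c': node 0→2
i=11 'b': node 2→3  emit P0@[11:11]
i=12 'c': node 3→4
i=13 'c': node 4→5
i=14 'a': node 5→6  emit P1@[10:14],P2@[11:14]
i=15 'c': node 6→2 (via fail)
i=16 'b': node 2→3  emit P0@[16:16]
i=17 'c': node 3→4
i=18 'c': node 4→5
i=19 'a': node 5→6  emit P1@[15:19],P2@[16:19]
i=20 'c': node 6→2 (via fail)
i=21 'b': node 2→3  emit P0@[21:21]
i=22 'c': node 3→4
i=23 'c': node 4→5
i=24 'a': node 5→6  emit P1@[20:24],P2@[21:24]
i=25 'a': node 6→0 (via fail)

Result: [[0,0],[5,0],[7,0],[11,0],[14,1],[14,2],[16,0],[19,1],[19,2],[21,0],[24,1],[24,2]]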